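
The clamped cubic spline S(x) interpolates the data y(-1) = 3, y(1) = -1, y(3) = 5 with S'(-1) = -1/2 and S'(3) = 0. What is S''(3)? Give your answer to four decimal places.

-8.1250

With M_i denoting the second derivative at x_i, h_i = 2, 2, and Δ_i = (y_(i+1) − y_i)/h_i = -2, 3:
  2·M_0 + 8·M_1 + 2·M_2 = 6(Δ_1 - Δ_0) = 30
Clamped end conditions give two more equations: 2h_0·M_0 + h_0·M_1 = 6(Δ_0 - S'(-1)) = -9 and h_1·M_1 + 2h_1·M_2 = 6(S'(3) - Δ_1) = -18.
Solving the tridiagonal system: M_0 = -47/8, M_1 = 29/4, M_2 = -65/8.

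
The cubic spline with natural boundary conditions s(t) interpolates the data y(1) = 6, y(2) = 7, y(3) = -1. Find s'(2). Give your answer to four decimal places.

-3.5000

Put M_i = s'' at the i-th knot. Here h = (1, 1) and Δ = (1, -8), so the interior equations h_(i-1)·M_(i-1) + 2(h_(i-1)+h_i)·M_i + h_i·M_(i+1) = 6(Δ_i − Δ_(i-1)) read
  1·M_0 + 4·M_1 + 1·M_2 = 6(Δ_1 - Δ_0) = -54
Natural end conditions: M_0 = M_2 = 0.
Solving the tridiagonal system: M_0 = 0, M_1 = -27/2, M_2 = 0.
On [2, 3], s'(t) = b_1 + 2c_1·(t - 2) + 3d_1·(t - 2)² with b_1 = Δ_1 - h_1(2M_1 + M_2)/6 = -7/2, c_1 = M_1/2 = -27/4, d_1 = (M_2 - M_1)/(6h_1) = 9/4. So s'(2) = -7/2.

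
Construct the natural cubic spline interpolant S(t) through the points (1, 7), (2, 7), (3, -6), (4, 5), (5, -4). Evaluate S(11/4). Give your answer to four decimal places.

Put m_i = S'' at the i-th knot. Here h = (1, 1, 1, 1) and Δ = (0, -13, 11, -9), so the interior equations h_(i-1)·m_(i-1) + 2(h_(i-1)+h_i)·m_i + h_i·m_(i+1) = 6(Δ_i − Δ_(i-1)) read
  1·m_0 + 4·m_1 + 1·m_2 = 6(Δ_1 - Δ_0) = -78
  1·m_1 + 4·m_2 + 1·m_3 = 6(Δ_2 - Δ_1) = 144
  1·m_2 + 4·m_3 + 1·m_4 = 6(Δ_3 - Δ_2) = -120
Natural end conditions: m_0 = m_4 = 0.
Hence m_0 = 0, m_1 = -933/28, m_2 = 387/7, m_3 = -1227/28, m_4 = 0.
On [2, 3], S(t) = 7 - 311/28·(t - 2) - 933/56·(t - 2)² + 827/56·(t - 2)³.
With (t - 2) = 3/4: S(11/4) = -16027/3584.

-4.4718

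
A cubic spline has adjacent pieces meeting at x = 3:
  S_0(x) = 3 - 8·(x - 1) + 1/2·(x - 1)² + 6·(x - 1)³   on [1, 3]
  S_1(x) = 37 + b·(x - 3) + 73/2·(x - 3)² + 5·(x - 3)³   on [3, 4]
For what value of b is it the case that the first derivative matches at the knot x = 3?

66

S_0'(x) = -8 + 1·(x - 1) + 18·(x - 1)², so S_0'(3) = 66. On the right, S_1'(3) = b, so b = 66.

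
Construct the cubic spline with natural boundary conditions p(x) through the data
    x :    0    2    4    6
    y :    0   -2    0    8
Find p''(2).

With M_i denoting the second derivative at x_i, h_i = 2, 2, 2, and Δ_i = (y_(i+1) − y_i)/h_i = -1, 1, 4:
  2·M_0 + 8·M_1 + 2·M_2 = 6(Δ_1 - Δ_0) = 12
  2·M_1 + 8·M_2 + 2·M_3 = 6(Δ_2 - Δ_1) = 18
Natural end conditions: M_0 = M_3 = 0.
Solving the tridiagonal system: M_0 = 0, M_1 = 1, M_2 = 2, M_3 = 0.

1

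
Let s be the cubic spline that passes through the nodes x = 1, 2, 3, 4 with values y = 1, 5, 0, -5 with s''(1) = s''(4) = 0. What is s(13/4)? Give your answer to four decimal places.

Let M_i = s''(x_i). Step sizes h_i = 1, 1, 1; slopes of the chords Δ_i = (y_(i+1) - y_i)/h_i = 4, -5, -5.
  1·M_0 + 4·M_1 + 1·M_2 = 6(Δ_1 - Δ_0) = -54
  1·M_1 + 4·M_2 + 1·M_3 = 6(Δ_2 - Δ_1) = 0
Natural end conditions: M_0 = M_3 = 0.
Solving the tridiagonal system: M_0 = 0, M_1 = -72/5, M_2 = 18/5, M_3 = 0.
On [3, 4], s(x) = 0 - 31/5·(x - 3) + 9/5·(x - 3)² - 3/5·(x - 3)³.
With (x - 3) = 1/4: s(13/4) = -463/320.

-1.4469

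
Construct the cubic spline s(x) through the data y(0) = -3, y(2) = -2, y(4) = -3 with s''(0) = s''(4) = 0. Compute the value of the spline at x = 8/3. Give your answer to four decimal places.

Write σ_i for s''(x_i). With h_i = 2, 2 and divided differences Δ_i = 1/2, -1/2, the continuity of s' gives the tridiagonal system
  2·σ_0 + 8·σ_1 + 2·σ_2 = 6(Δ_1 - Δ_0) = -6
Natural end conditions: σ_0 = σ_2 = 0.
Forward elimination and back-substitution give σ_0 = 0, σ_1 = -3/4, σ_2 = 0.
On [2, 4], s(x) = -2 + 0·(x - 2) - 3/8·(x - 2)² + 1/16·(x - 2)³.
With (x - 2) = 2/3: s(8/3) = -58/27.

-2.1481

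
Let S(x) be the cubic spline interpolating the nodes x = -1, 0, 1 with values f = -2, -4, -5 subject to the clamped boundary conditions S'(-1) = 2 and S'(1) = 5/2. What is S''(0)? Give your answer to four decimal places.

2.5000

Put σ_i = S'' at the i-th knot. Here h = (1, 1) and Δ = (-2, -1), so the interior equations h_(i-1)·σ_(i-1) + 2(h_(i-1)+h_i)·σ_i + h_i·σ_(i+1) = 6(Δ_i − Δ_(i-1)) read
  1·σ_0 + 4·σ_1 + 1·σ_2 = 6(Δ_1 - Δ_0) = 6
Clamped end conditions give two more equations: 2h_0·σ_0 + h_0·σ_1 = 6(Δ_0 - S'(-1)) = -24 and h_1·σ_1 + 2h_1·σ_2 = 6(S'(1) - Δ_1) = 21.
Solving the tridiagonal system: σ_0 = -53/4, σ_1 = 5/2, σ_2 = 37/4.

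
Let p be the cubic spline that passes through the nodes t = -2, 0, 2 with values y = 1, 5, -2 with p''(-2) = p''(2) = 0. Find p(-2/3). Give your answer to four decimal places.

4.6852

With M_i denoting the second derivative at x_i, h_i = 2, 2, and Δ_i = (y_(i+1) − y_i)/h_i = 2, -7/2:
  2·M_0 + 8·M_1 + 2·M_2 = 6(Δ_1 - Δ_0) = -33
Natural end conditions: M_0 = M_2 = 0.
Solving: M_0 = 0, M_1 = -33/8, M_2 = 0.
On [-2, 0], p(t) = 1 + 27/8·(t + 2) + 0·(t + 2)² - 11/32·(t + 2)³.
With (t + 2) = 4/3: p(-2/3) = 253/54.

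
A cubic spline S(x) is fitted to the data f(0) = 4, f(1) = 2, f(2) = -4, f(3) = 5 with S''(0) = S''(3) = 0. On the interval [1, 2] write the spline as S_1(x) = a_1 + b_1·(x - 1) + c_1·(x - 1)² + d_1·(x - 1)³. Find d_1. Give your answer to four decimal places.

Put M_i = S'' at the i-th knot. Here h = (1, 1, 1) and Δ = (-2, -6, 9), so the interior equations h_(i-1)·M_(i-1) + 2(h_(i-1)+h_i)·M_i + h_i·M_(i+1) = 6(Δ_i − Δ_(i-1)) read
  1·M_0 + 4·M_1 + 1·M_2 = 6(Δ_1 - Δ_0) = -24
  1·M_1 + 4·M_2 + 1·M_3 = 6(Δ_2 - Δ_1) = 90
Natural end conditions: M_0 = M_3 = 0.
Solving the tridiagonal system: M_0 = 0, M_1 = -62/5, M_2 = 128/5, M_3 = 0.
On [1, 2], with S_1(x) = a_1 + b_1·(x - 1) + c_1·(x - 1)² + d_1·(x - 1)³: c_1 = M_1/2 = -31/5, d_1 = (M_2 - M_1)/(6h_1) = 19/3, b_1 = Δ_1 - h_1(2M_1 + M_2)/6 = -92/15.

6.3333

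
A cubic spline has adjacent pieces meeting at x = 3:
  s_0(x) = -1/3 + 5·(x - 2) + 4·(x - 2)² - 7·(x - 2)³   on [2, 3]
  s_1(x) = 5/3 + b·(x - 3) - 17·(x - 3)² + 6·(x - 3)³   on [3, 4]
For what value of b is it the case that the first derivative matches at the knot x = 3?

-8

s_0'(x) = 5 + 8·(x - 2) - 21·(x - 2)², so s_0'(3) = -8. On the right, s_1'(3) = b, so b = -8.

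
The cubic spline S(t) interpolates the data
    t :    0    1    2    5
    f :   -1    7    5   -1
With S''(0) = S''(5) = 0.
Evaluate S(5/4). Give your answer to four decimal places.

Let M_i = S''(x_i). Step sizes h_i = 1, 1, 3; slopes of the chords Δ_i = (y_(i+1) - y_i)/h_i = 8, -2, -2.
  1·M_0 + 4·M_1 + 1·M_2 = 6(Δ_1 - Δ_0) = -60
  1·M_1 + 8·M_2 + 3·M_3 = 6(Δ_2 - Δ_1) = 0
Natural end conditions: M_0 = M_3 = 0.
Solving the tridiagonal system: M_0 = 0, M_1 = -480/31, M_2 = 60/31, M_3 = 0.
On [1, 2], S(t) = 7 + 88/31·(t - 1) - 240/31·(t - 1)² + 90/31·(t - 1)³.
With (t - 1) = 1/4: S(5/4) = 7213/992.

7.2712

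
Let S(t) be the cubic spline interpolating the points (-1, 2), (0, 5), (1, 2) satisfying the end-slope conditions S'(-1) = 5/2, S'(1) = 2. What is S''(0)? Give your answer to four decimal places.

-17.5000

Put σ_i = S'' at the i-th knot. Here h = (1, 1) and Δ = (3, -3), so the interior equations h_(i-1)·σ_(i-1) + 2(h_(i-1)+h_i)·σ_i + h_i·σ_(i+1) = 6(Δ_i − Δ_(i-1)) read
  1·σ_0 + 4·σ_1 + 1·σ_2 = 6(Δ_1 - Δ_0) = -36
Clamped end conditions give two more equations: 2h_0·σ_0 + h_0·σ_1 = 6(Δ_0 - S'(-1)) = 3 and h_1·σ_1 + 2h_1·σ_2 = 6(S'(1) - Δ_1) = 30.
Solving the tridiagonal system: σ_0 = 41/4, σ_1 = -35/2, σ_2 = 95/4.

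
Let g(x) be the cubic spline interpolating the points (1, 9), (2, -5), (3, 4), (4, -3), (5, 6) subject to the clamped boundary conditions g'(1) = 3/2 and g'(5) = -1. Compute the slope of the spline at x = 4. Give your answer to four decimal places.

With σ_i denoting the second derivative at x_i, h_i = 1, 1, 1, 1, and Δ_i = (y_(i+1) − y_i)/h_i = -14, 9, -7, 9:
  1·σ_0 + 4·σ_1 + 1·σ_2 = 6(Δ_1 - Δ_0) = 138
  1·σ_1 + 4·σ_2 + 1·σ_3 = 6(Δ_2 - Δ_1) = -96
  1·σ_2 + 4·σ_3 + 1·σ_4 = 6(Δ_3 - Δ_2) = 96
Clamped end conditions give two more equations: 2h_0·σ_0 + h_0·σ_1 = 6(Δ_0 - g'(1)) = -93 and h_3·σ_3 + 2h_3·σ_4 = 6(g'(5) - Δ_3) = -60.
Solving the tridiagonal system: σ_0 = -4511/56, σ_1 = 1907/28, σ_2 = -431/8, σ_3 = 1439/28, σ_4 = -3119/56.
On [4, 5], g'(x) = b_3 + 2c_3·(x - 4) + 3d_3·(x - 4)² with b_3 = Δ_3 - h_3(2σ_3 + σ_4)/6 = 129/112, c_3 = σ_3/2 = 1439/56, d_3 = (σ_4 - σ_3)/(6h_3) = -1999/112. So g'(4) = 129/112.

1.1518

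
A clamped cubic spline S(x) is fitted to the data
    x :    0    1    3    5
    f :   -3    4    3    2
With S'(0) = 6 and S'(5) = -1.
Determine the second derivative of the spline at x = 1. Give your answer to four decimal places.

Let M_i = S''(x_i). Step sizes h_i = 1, 2, 2; slopes of the chords Δ_i = (y_(i+1) - y_i)/h_i = 7, -1/2, -1/2.
  1·M_0 + 6·M_1 + 2·M_2 = 6(Δ_1 - Δ_0) = -45
  2·M_1 + 8·M_2 + 2·M_3 = 6(Δ_2 - Δ_1) = 0
Clamped end conditions give two more equations: 2h_0·M_0 + h_0·M_1 = 6(Δ_0 - S'(0)) = 6 and h_2·M_2 + 2h_2·M_3 = 6(S'(5) - Δ_2) = -3.
Forward elimination and back-substitution give M_0 = 182/23, M_1 = -226/23, M_2 = 139/46, M_3 = -52/23.

-9.8261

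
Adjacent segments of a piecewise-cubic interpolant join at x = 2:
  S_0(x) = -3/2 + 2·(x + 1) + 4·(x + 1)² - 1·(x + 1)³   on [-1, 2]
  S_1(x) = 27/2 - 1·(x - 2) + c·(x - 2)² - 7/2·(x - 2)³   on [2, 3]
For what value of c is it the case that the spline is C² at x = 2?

-5

S_0''(x) = 8 - 6·(x + 1), so S_0''(2) = -10. On the right, S_1''(2) = 2c, so c = -5.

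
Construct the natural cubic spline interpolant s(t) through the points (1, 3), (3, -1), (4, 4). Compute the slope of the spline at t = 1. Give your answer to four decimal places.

Put M_i = s'' at the i-th knot. Here h = (2, 1) and Δ = (-2, 5), so the interior equations h_(i-1)·M_(i-1) + 2(h_(i-1)+h_i)·M_i + h_i·M_(i+1) = 6(Δ_i − Δ_(i-1)) read
  2·M_0 + 6·M_1 + 1·M_2 = 6(Δ_1 - Δ_0) = 42
Natural end conditions: M_0 = M_2 = 0.
Solving: M_0 = 0, M_1 = 7, M_2 = 0.
On [1, 3], s'(t) = b_0 + 2c_0·(t - 1) + 3d_0·(t - 1)² with b_0 = Δ_0 - h_0(2M_0 + M_1)/6 = -13/3, c_0 = M_0/2 = 0, d_0 = (M_1 - M_0)/(6h_0) = 7/12. So s'(1) = -13/3.

-4.3333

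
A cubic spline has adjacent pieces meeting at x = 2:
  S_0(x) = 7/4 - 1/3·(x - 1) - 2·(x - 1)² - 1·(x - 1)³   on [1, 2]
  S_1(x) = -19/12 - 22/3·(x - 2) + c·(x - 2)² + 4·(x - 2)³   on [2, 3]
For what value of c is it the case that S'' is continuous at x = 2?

S_0''(x) = -4 - 6·(x - 1), so S_0''(2) = -10. On the right, S_1''(2) = 2c, so c = -5.

-5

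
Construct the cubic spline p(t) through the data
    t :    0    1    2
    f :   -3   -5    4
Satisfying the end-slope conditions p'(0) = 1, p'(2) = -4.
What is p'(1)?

With M_i denoting the second derivative at x_i, h_i = 1, 1, and Δ_i = (y_(i+1) − y_i)/h_i = -2, 9:
  1·M_0 + 4·M_1 + 1·M_2 = 6(Δ_1 - Δ_0) = 66
Clamped end conditions give two more equations: 2h_0·M_0 + h_0·M_1 = 6(Δ_0 - p'(0)) = -18 and h_1·M_1 + 2h_1·M_2 = 6(p'(2) - Δ_1) = -78.
Solving: M_0 = -28, M_1 = 38, M_2 = -58.
On [1, 2], p'(t) = b_1 + 2c_1·(t - 1) + 3d_1·(t - 1)² with b_1 = Δ_1 - h_1(2M_1 + M_2)/6 = 6, c_1 = M_1/2 = 19, d_1 = (M_2 - M_1)/(6h_1) = -16. So p'(1) = 6.

6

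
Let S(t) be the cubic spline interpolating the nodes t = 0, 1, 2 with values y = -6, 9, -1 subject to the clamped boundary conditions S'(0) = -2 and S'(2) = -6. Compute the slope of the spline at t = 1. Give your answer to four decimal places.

5.7500

Let m_i = S''(x_i). Step sizes h_i = 1, 1; slopes of the chords Δ_i = (y_(i+1) - y_i)/h_i = 15, -10.
  1·m_0 + 4·m_1 + 1·m_2 = 6(Δ_1 - Δ_0) = -150
Clamped end conditions give two more equations: 2h_0·m_0 + h_0·m_1 = 6(Δ_0 - S'(0)) = 102 and h_1·m_1 + 2h_1·m_2 = 6(S'(2) - Δ_1) = 24.
Forward elimination and back-substitution give m_0 = 173/2, m_1 = -71, m_2 = 95/2.
On [1, 2], S'(t) = b_1 + 2c_1·(t - 1) + 3d_1·(t - 1)² with b_1 = Δ_1 - h_1(2m_1 + m_2)/6 = 23/4, c_1 = m_1/2 = -71/2, d_1 = (m_2 - m_1)/(6h_1) = 79/4. So S'(1) = 23/4.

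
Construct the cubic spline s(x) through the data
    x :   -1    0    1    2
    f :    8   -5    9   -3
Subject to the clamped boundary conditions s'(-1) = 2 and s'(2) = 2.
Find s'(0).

0

Let M_i = s''(x_i). Step sizes h_i = 1, 1, 1; slopes of the chords Δ_i = (y_(i+1) - y_i)/h_i = -13, 14, -12.
  1·M_0 + 4·M_1 + 1·M_2 = 6(Δ_1 - Δ_0) = 162
  1·M_1 + 4·M_2 + 1·M_3 = 6(Δ_2 - Δ_1) = -156
Clamped end conditions give two more equations: 2h_0·M_0 + h_0·M_1 = 6(Δ_0 - s'(-1)) = -90 and h_2·M_2 + 2h_2·M_3 = 6(s'(2) - Δ_2) = 84.
Solving the tridiagonal system: M_0 = -86, M_1 = 82, M_2 = -80, M_3 = 82.
On [0, 1], s'(x) = b_1 + 2c_1·x + 3d_1·x² with b_1 = Δ_1 - h_1(2M_1 + M_2)/6 = 0, c_1 = M_1/2 = 41, d_1 = (M_2 - M_1)/(6h_1) = -27. So s'(0) = 0.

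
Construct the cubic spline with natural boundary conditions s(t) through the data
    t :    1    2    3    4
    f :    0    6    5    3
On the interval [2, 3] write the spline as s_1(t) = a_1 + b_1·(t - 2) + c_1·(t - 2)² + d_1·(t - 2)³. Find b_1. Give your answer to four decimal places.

Put M_i = s'' at the i-th knot. Here h = (1, 1, 1) and Δ = (6, -1, -2), so the interior equations h_(i-1)·M_(i-1) + 2(h_(i-1)+h_i)·M_i + h_i·M_(i+1) = 6(Δ_i − Δ_(i-1)) read
  1·M_0 + 4·M_1 + 1·M_2 = 6(Δ_1 - Δ_0) = -42
  1·M_1 + 4·M_2 + 1·M_3 = 6(Δ_2 - Δ_1) = -6
Natural end conditions: M_0 = M_3 = 0.
Hence M_0 = 0, M_1 = -54/5, M_2 = 6/5, M_3 = 0.
On [2, 3], with s_1(t) = a_1 + b_1·(t - 2) + c_1·(t - 2)² + d_1·(t - 2)³: c_1 = M_1/2 = -27/5, d_1 = (M_2 - M_1)/(6h_1) = 2, b_1 = Δ_1 - h_1(2M_1 + M_2)/6 = 12/5.

2.4000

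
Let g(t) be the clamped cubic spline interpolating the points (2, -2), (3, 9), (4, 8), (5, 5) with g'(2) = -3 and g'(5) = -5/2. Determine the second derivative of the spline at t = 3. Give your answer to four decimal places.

-34.2667

Let σ_i = g''(x_i). Step sizes h_i = 1, 1, 1; slopes of the chords Δ_i = (y_(i+1) - y_i)/h_i = 11, -1, -3.
  1·σ_0 + 4·σ_1 + 1·σ_2 = 6(Δ_1 - Δ_0) = -72
  1·σ_1 + 4·σ_2 + 1·σ_3 = 6(Δ_2 - Δ_1) = -12
Clamped end conditions give two more equations: 2h_0·σ_0 + h_0·σ_1 = 6(Δ_0 - g'(2)) = 84 and h_2·σ_2 + 2h_2·σ_3 = 6(g'(5) - Δ_2) = 3.
Solving: σ_0 = 887/15, σ_1 = -514/15, σ_2 = 89/15, σ_3 = -22/15.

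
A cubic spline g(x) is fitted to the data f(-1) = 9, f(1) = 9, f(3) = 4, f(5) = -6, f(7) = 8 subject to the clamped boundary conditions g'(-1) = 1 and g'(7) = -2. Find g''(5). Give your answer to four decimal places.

15.8036

Put M_i = g'' at the i-th knot. Here h = (2, 2, 2, 2) and Δ = (0, -5/2, -5, 7), so the interior equations h_(i-1)·M_(i-1) + 2(h_(i-1)+h_i)·M_i + h_i·M_(i+1) = 6(Δ_i − Δ_(i-1)) read
  2·M_0 + 8·M_1 + 2·M_2 = 6(Δ_1 - Δ_0) = -15
  2·M_1 + 8·M_2 + 2·M_3 = 6(Δ_2 - Δ_1) = -15
  2·M_2 + 8·M_3 + 2·M_4 = 6(Δ_3 - Δ_2) = 72
Clamped end conditions give two more equations: 2h_0·M_0 + h_0·M_1 = 6(Δ_0 - g'(-1)) = -6 and h_3·M_3 + 2h_3·M_4 = 6(g'(7) - Δ_3) = -54.
Solving: M_0 = -165/112, M_1 = -3/56, M_2 = -93/16, M_3 = 885/56, M_4 = -2397/112.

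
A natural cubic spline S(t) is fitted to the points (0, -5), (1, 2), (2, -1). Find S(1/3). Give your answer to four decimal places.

With σ_i denoting the second derivative at x_i, h_i = 1, 1, and Δ_i = (y_(i+1) − y_i)/h_i = 7, -3:
  1·σ_0 + 4·σ_1 + 1·σ_2 = 6(Δ_1 - Δ_0) = -60
Natural end conditions: σ_0 = σ_2 = 0.
Forward elimination and back-substitution give σ_0 = 0, σ_1 = -15, σ_2 = 0.
On [0, 1], S(t) = -5 + 19/2·t + 0·t² - 5/2·t³.
With t = 1/3: S(1/3) = -52/27.

-1.9259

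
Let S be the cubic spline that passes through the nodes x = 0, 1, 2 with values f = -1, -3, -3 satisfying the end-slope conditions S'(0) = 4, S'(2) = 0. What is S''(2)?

-5

Write m_i for S''(x_i). With h_i = 1, 1 and divided differences Δ_i = -2, 0, the continuity of S' gives the tridiagonal system
  1·m_0 + 4·m_1 + 1·m_2 = 6(Δ_1 - Δ_0) = 12
Clamped end conditions give two more equations: 2h_0·m_0 + h_0·m_1 = 6(Δ_0 - S'(0)) = -36 and h_1·m_1 + 2h_1·m_2 = 6(S'(2) - Δ_1) = 0.
Solving the tridiagonal system: m_0 = -23, m_1 = 10, m_2 = -5.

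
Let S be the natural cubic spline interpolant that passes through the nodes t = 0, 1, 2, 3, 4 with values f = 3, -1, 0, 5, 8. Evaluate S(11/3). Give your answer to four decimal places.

7.2169

Put M_i = S'' at the i-th knot. Here h = (1, 1, 1, 1) and Δ = (-4, 1, 5, 3), so the interior equations h_(i-1)·M_(i-1) + 2(h_(i-1)+h_i)·M_i + h_i·M_(i+1) = 6(Δ_i − Δ_(i-1)) read
  1·M_0 + 4·M_1 + 1·M_2 = 6(Δ_1 - Δ_0) = 30
  1·M_1 + 4·M_2 + 1·M_3 = 6(Δ_2 - Δ_1) = 24
  1·M_2 + 4·M_3 + 1·M_4 = 6(Δ_3 - Δ_2) = -12
Natural end conditions: M_0 = M_4 = 0.
Solving the tridiagonal system: M_0 = 0, M_1 = 171/28, M_2 = 39/7, M_3 = -123/28, M_4 = 0.
On [3, 4], S(t) = 5 + 125/28·(t - 3) - 123/56·(t - 3)² + 41/56·(t - 3)³.
With (t - 3) = 2/3: S(11/3) = 1364/189.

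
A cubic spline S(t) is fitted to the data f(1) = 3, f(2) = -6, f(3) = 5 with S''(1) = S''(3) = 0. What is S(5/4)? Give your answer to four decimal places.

With M_i denoting the second derivative at x_i, h_i = 1, 1, and Δ_i = (y_(i+1) − y_i)/h_i = -9, 11:
  1·M_0 + 4·M_1 + 1·M_2 = 6(Δ_1 - Δ_0) = 120
Natural end conditions: M_0 = M_2 = 0.
Solving: M_0 = 0, M_1 = 30, M_2 = 0.
On [1, 2], S(t) = 3 - 14·(t - 1) + 0·(t - 1)² + 5·(t - 1)³.
With (t - 1) = 1/4: S(5/4) = -27/64.

-0.4219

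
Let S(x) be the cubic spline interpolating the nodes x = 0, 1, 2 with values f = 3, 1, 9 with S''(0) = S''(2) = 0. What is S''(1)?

15

With σ_i denoting the second derivative at x_i, h_i = 1, 1, and Δ_i = (y_(i+1) − y_i)/h_i = -2, 8:
  1·σ_0 + 4·σ_1 + 1·σ_2 = 6(Δ_1 - Δ_0) = 60
Natural end conditions: σ_0 = σ_2 = 0.
Solving the tridiagonal system: σ_0 = 0, σ_1 = 15, σ_2 = 0.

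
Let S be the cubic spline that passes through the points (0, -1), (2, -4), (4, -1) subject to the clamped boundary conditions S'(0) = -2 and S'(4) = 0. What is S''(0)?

-1

Write m_i for S''(x_i). With h_i = 2, 2 and divided differences Δ_i = -3/2, 3/2, the continuity of S' gives the tridiagonal system
  2·m_0 + 8·m_1 + 2·m_2 = 6(Δ_1 - Δ_0) = 18
Clamped end conditions give two more equations: 2h_0·m_0 + h_0·m_1 = 6(Δ_0 - S'(0)) = 3 and h_1·m_1 + 2h_1·m_2 = 6(S'(4) - Δ_1) = -9.
Hence m_0 = -1, m_1 = 7/2, m_2 = -4.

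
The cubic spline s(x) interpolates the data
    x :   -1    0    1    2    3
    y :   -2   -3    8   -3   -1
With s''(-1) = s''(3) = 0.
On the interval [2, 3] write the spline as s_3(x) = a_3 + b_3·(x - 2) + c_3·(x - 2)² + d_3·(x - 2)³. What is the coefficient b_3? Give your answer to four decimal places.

Write M_i for s''(x_i). With h_i = 1, 1, 1, 1 and divided differences Δ_i = -1, 11, -11, 2, the continuity of s' gives the tridiagonal system
  1·M_0 + 4·M_1 + 1·M_2 = 6(Δ_1 - Δ_0) = 72
  1·M_1 + 4·M_2 + 1·M_3 = 6(Δ_2 - Δ_1) = -132
  1·M_2 + 4·M_3 + 1·M_4 = 6(Δ_3 - Δ_2) = 78
Natural end conditions: M_0 = M_4 = 0.
Forward elimination and back-substitution give M_0 = 0, M_1 = 843/28, M_2 = -339/7, M_3 = 885/28, M_4 = 0.
On [2, 3], with s_3(x) = a_3 + b_3·(x - 2) + c_3·(x - 2)² + d_3·(x - 2)³: c_3 = M_3/2 = 885/56, d_3 = (M_4 - M_3)/(6h_3) = -295/56, b_3 = Δ_3 - h_3(2M_3 + M_4)/6 = -239/28.

-8.5357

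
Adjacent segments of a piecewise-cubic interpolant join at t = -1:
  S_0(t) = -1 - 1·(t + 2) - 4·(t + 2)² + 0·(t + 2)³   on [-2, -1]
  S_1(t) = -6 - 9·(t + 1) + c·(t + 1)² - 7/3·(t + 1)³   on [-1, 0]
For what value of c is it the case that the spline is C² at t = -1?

S_0''(t) = -8 + 0·(t + 2), so S_0''(-1) = -8. On the right, S_1''(-1) = 2c, so c = -4.

-4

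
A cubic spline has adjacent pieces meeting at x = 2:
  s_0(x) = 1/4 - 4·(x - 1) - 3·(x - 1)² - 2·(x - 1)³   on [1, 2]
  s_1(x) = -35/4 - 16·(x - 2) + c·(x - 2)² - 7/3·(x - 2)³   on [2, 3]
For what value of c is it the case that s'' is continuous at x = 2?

s_0''(x) = -6 - 12·(x - 1), so s_0''(2) = -18. On the right, s_1''(2) = 2c, so c = -9.

-9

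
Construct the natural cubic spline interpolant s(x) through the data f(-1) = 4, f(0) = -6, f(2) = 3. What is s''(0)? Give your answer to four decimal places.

14.5000

Let m_i = s''(x_i). Step sizes h_i = 1, 2; slopes of the chords Δ_i = (y_(i+1) - y_i)/h_i = -10, 9/2.
  1·m_0 + 6·m_1 + 2·m_2 = 6(Δ_1 - Δ_0) = 87
Natural end conditions: m_0 = m_2 = 0.
Solving: m_0 = 0, m_1 = 29/2, m_2 = 0.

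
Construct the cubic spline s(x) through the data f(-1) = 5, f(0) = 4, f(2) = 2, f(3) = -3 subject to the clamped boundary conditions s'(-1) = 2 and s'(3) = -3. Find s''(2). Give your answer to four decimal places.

-6.9714

Write M_i for s''(x_i). With h_i = 1, 2, 1 and divided differences Δ_i = -1, -1, -5, the continuity of s' gives the tridiagonal system
  1·M_0 + 6·M_1 + 2·M_2 = 6(Δ_1 - Δ_0) = 0
  2·M_1 + 6·M_2 + 1·M_3 = 6(Δ_2 - Δ_1) = -24
Clamped end conditions give two more equations: 2h_0·M_0 + h_0·M_1 = 6(Δ_0 - s'(-1)) = -18 and h_2·M_2 + 2h_2·M_3 = 6(s'(3) - Δ_2) = 12.
Solving the tridiagonal system: M_0 = -388/35, M_1 = 146/35, M_2 = -244/35, M_3 = 332/35.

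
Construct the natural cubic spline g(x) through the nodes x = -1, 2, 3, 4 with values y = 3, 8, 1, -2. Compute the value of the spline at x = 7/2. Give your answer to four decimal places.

-0.9919

Write σ_i for g''(x_i). With h_i = 3, 1, 1 and divided differences Δ_i = 5/3, -7, -3, the continuity of g' gives the tridiagonal system
  3·σ_0 + 8·σ_1 + 1·σ_2 = 6(Δ_1 - Δ_0) = -52
  1·σ_1 + 4·σ_2 + 1·σ_3 = 6(Δ_2 - Δ_1) = 24
Natural end conditions: σ_0 = σ_3 = 0.
Hence σ_0 = 0, σ_1 = -232/31, σ_2 = 244/31, σ_3 = 0.
On [3, 4], g(x) = 1 - 523/93·(x - 3) + 122/31·(x - 3)² - 122/93·(x - 3)³.
With (x - 3) = 1/2: g(7/2) = -123/124.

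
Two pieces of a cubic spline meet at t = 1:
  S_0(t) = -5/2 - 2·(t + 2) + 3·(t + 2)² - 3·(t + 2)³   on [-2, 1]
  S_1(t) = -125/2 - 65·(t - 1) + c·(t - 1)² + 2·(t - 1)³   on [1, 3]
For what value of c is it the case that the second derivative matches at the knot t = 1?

S_0''(t) = 6 - 18·(t + 2), so S_0''(1) = -48. On the right, S_1''(1) = 2c, so c = -24.

-24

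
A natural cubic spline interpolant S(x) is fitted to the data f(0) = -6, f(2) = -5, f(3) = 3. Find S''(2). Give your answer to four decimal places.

7.5000

With M_i denoting the second derivative at x_i, h_i = 2, 1, and Δ_i = (y_(i+1) − y_i)/h_i = 1/2, 8:
  2·M_0 + 6·M_1 + 1·M_2 = 6(Δ_1 - Δ_0) = 45
Natural end conditions: M_0 = M_2 = 0.
Solving the tridiagonal system: M_0 = 0, M_1 = 15/2, M_2 = 0.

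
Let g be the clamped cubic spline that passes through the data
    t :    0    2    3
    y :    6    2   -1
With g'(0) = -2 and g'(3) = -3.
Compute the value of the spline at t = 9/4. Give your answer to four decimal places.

Let m_i = g''(x_i). Step sizes h_i = 2, 1; slopes of the chords Δ_i = (y_(i+1) - y_i)/h_i = -2, -3.
  2·m_0 + 6·m_1 + 1·m_2 = 6(Δ_1 - Δ_0) = -6
Clamped end conditions give two more equations: 2h_0·m_0 + h_0·m_1 = 6(Δ_0 - g'(0)) = 0 and h_1·m_1 + 2h_1·m_2 = 6(g'(3) - Δ_1) = 0.
Forward elimination and back-substitution give m_0 = 2/3, m_1 = -4/3, m_2 = 2/3.
On [2, 3], g(t) = 2 - 8/3·(t - 2) - 2/3·(t - 2)² + 1/3·(t - 2)³.
With (t - 2) = 1/4: g(9/4) = 83/64.

1.2969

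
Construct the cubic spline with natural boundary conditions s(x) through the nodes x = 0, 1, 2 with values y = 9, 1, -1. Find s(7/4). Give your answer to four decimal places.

-0.8516

Let m_i = s''(x_i). Step sizes h_i = 1, 1; slopes of the chords Δ_i = (y_(i+1) - y_i)/h_i = -8, -2.
  1·m_0 + 4·m_1 + 1·m_2 = 6(Δ_1 - Δ_0) = 36
Natural end conditions: m_0 = m_2 = 0.
Solving: m_0 = 0, m_1 = 9, m_2 = 0.
On [1, 2], s(x) = 1 - 5·(x - 1) + 9/2·(x - 1)² - 3/2·(x - 1)³.
With (x - 1) = 3/4: s(7/4) = -109/128.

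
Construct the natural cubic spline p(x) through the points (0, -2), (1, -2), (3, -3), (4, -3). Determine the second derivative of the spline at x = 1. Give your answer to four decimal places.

Write M_i for p''(x_i). With h_i = 1, 2, 1 and divided differences Δ_i = 0, -1/2, 0, the continuity of p' gives the tridiagonal system
  1·M_0 + 6·M_1 + 2·M_2 = 6(Δ_1 - Δ_0) = -3
  2·M_1 + 6·M_2 + 1·M_3 = 6(Δ_2 - Δ_1) = 3
Natural end conditions: M_0 = M_3 = 0.
Hence M_0 = 0, M_1 = -3/4, M_2 = 3/4, M_3 = 0.

-0.7500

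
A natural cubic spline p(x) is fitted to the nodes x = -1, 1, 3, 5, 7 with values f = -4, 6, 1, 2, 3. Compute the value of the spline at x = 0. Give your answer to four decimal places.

With M_i denoting the second derivative at x_i, h_i = 2, 2, 2, 2, and Δ_i = (y_(i+1) − y_i)/h_i = 5, -5/2, 1/2, 1/2:
  2·M_0 + 8·M_1 + 2·M_2 = 6(Δ_1 - Δ_0) = -45
  2·M_1 + 8·M_2 + 2·M_3 = 6(Δ_2 - Δ_1) = 18
  2·M_2 + 8·M_3 + 2·M_4 = 6(Δ_3 - Δ_2) = 0
Natural end conditions: M_0 = M_4 = 0.
Solving the tridiagonal system: M_0 = 0, M_1 = -747/112, M_2 = 117/28, M_3 = -117/112, M_4 = 0.
On [-1, 1], p(x) = -4 + 809/112·(x + 1) + 0·(x + 1)² - 249/448·(x + 1)³.
With (x + 1) = 1: p(0) = 1195/448.

2.6674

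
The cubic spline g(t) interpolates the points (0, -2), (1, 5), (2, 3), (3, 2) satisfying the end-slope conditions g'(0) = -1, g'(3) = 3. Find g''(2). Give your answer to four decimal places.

Put m_i = g'' at the i-th knot. Here h = (1, 1, 1) and Δ = (7, -2, -1), so the interior equations h_(i-1)·m_(i-1) + 2(h_(i-1)+h_i)·m_i + h_i·m_(i+1) = 6(Δ_i − Δ_(i-1)) read
  1·m_0 + 4·m_1 + 1·m_2 = 6(Δ_1 - Δ_0) = -54
  1·m_1 + 4·m_2 + 1·m_3 = 6(Δ_2 - Δ_1) = 6
Clamped end conditions give two more equations: 2h_0·m_0 + h_0·m_1 = 6(Δ_0 - g'(0)) = 48 and h_2·m_2 + 2h_2·m_3 = 6(g'(3) - Δ_2) = 24.
Forward elimination and back-substitution give m_0 = 538/15, m_1 = -356/15, m_2 = 76/15, m_3 = 142/15.

5.0667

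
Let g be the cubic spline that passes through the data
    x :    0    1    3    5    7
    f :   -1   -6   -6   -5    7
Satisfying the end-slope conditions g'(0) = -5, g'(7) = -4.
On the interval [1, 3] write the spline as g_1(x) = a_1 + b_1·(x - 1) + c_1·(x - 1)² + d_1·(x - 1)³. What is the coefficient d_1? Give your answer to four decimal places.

With M_i denoting the second derivative at x_i, h_i = 1, 2, 2, 2, and Δ_i = (y_(i+1) − y_i)/h_i = -5, 0, 1/2, 6:
  1·M_0 + 6·M_1 + 2·M_2 = 6(Δ_1 - Δ_0) = 30
  2·M_1 + 8·M_2 + 2·M_3 = 6(Δ_2 - Δ_1) = 3
  2·M_2 + 8·M_3 + 2·M_4 = 6(Δ_3 - Δ_2) = 33
Clamped end conditions give two more equations: 2h_0·M_0 + h_0·M_1 = 6(Δ_0 - g'(0)) = 0 and h_3·M_3 + 2h_3·M_4 = 6(g'(7) - Δ_3) = -60.
Solving the tridiagonal system: M_0 = -295/86, M_1 = 295/43, M_2 = -665/172, M_3 = 869/86, M_4 = -3449/172.
On [1, 3], with g_1(x) = a_1 + b_1·(x - 1) + c_1·(x - 1)² + d_1·(x - 1)³: c_1 = M_1/2 = 295/86, d_1 = (M_2 - M_1)/(6h_1) = -615/688, b_1 = Δ_1 - h_1(2M_1 + M_2)/6 = -565/172.

-0.8939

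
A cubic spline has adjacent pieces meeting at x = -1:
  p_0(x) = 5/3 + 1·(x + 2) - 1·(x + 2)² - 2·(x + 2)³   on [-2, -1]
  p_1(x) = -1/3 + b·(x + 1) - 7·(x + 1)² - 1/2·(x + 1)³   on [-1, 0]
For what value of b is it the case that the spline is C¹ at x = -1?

-7

p_0'(x) = 1 - 2·(x + 2) - 6·(x + 2)², so p_0'(-1) = -7. On the right, p_1'(-1) = b, so b = -7.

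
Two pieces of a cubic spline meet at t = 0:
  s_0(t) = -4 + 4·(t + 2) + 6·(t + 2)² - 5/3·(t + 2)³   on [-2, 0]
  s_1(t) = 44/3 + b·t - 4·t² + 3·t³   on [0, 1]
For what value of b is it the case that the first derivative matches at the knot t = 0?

s_0'(t) = 4 + 12·(t + 2) - 5·(t + 2)², so s_0'(0) = 8. On the right, s_1'(0) = b, so b = 8.

8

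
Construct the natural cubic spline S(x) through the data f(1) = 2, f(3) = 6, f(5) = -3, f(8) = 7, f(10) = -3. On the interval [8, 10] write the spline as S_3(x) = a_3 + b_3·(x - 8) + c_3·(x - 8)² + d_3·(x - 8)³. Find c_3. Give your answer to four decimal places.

-3.7515

Write m_i for S''(x_i). With h_i = 2, 2, 3, 2 and divided differences Δ_i = 2, -9/2, 10/3, -5, the continuity of S' gives the tridiagonal system
  2·m_0 + 8·m_1 + 2·m_2 = 6(Δ_1 - Δ_0) = -39
  2·m_1 + 10·m_2 + 3·m_3 = 6(Δ_2 - Δ_1) = 47
  3·m_2 + 10·m_3 + 2·m_4 = 6(Δ_3 - Δ_2) = -50
Natural end conditions: m_0 = m_4 = 0.
Forward elimination and back-substitution give m_0 = 0, m_1 = -4789/688, m_2 = 1435/172, m_3 = -2581/344, m_4 = 0.
On [8, 10], with S_3(x) = a_3 + b_3·(x - 8) + c_3·(x - 8)² + d_3·(x - 8)³: c_3 = m_3/2 = -2581/688, d_3 = (m_4 - m_3)/(6h_3) = 2581/4128, b_3 = Δ_3 - h_3(2m_3 + m_4)/6 = 1/516.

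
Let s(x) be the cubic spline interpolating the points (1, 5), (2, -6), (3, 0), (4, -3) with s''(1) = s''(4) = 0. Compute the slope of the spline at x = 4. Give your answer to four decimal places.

-6.5333

Write σ_i for s''(x_i). With h_i = 1, 1, 1 and divided differences Δ_i = -11, 6, -3, the continuity of s' gives the tridiagonal system
  1·σ_0 + 4·σ_1 + 1·σ_2 = 6(Δ_1 - Δ_0) = 102
  1·σ_1 + 4·σ_2 + 1·σ_3 = 6(Δ_2 - Δ_1) = -54
Natural end conditions: σ_0 = σ_3 = 0.
Solving the tridiagonal system: σ_0 = 0, σ_1 = 154/5, σ_2 = -106/5, σ_3 = 0.
On [3, 4], s'(x) = b_2 + 2c_2·(x - 3) + 3d_2·(x - 3)² with b_2 = Δ_2 - h_2(2σ_2 + σ_3)/6 = 61/15, c_2 = σ_2/2 = -53/5, d_2 = (σ_3 - σ_2)/(6h_2) = 53/15. So s'(4) = -98/15.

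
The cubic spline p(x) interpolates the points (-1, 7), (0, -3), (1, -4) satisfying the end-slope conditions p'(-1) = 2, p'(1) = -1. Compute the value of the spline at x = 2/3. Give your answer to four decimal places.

-4.2222

Write m_i for p''(x_i). With h_i = 1, 1 and divided differences Δ_i = -10, -1, the continuity of p' gives the tridiagonal system
  1·m_0 + 4·m_1 + 1·m_2 = 6(Δ_1 - Δ_0) = 54
Clamped end conditions give two more equations: 2h_0·m_0 + h_0·m_1 = 6(Δ_0 - p'(-1)) = -72 and h_1·m_1 + 2h_1·m_2 = 6(p'(1) - Δ_1) = 0.
Solving: m_0 = -51, m_1 = 30, m_2 = -15.
On [0, 1], p(x) = -3 - 17/2·x + 15·x² - 15/2·x³.
With x = 2/3: p(2/3) = -38/9.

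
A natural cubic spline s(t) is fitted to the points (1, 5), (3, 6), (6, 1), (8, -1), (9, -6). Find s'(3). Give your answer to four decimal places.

Let M_i = s''(x_i). Step sizes h_i = 2, 3, 2, 1; slopes of the chords Δ_i = (y_(i+1) - y_i)/h_i = 1/2, -5/3, -1, -5.
  2·M_0 + 10·M_1 + 3·M_2 = 6(Δ_1 - Δ_0) = -13
  3·M_1 + 10·M_2 + 2·M_3 = 6(Δ_2 - Δ_1) = 4
  2·M_2 + 6·M_3 + 1·M_4 = 6(Δ_3 - Δ_2) = -24
Natural end conditions: M_0 = M_4 = 0.
Solving: M_0 = 0, M_1 = -472/253, M_2 = 477/253, M_3 = -1171/253, M_4 = 0.
On [3, 6], s'(t) = b_1 + 2c_1·(t - 3) + 3d_1·(t - 3)² with b_1 = Δ_1 - h_1(2M_1 + M_2)/6 = -1129/1518, c_1 = M_1/2 = -236/253, d_1 = (M_2 - M_1)/(6h_1) = 949/4554. So s'(3) = -1129/1518.

-0.7437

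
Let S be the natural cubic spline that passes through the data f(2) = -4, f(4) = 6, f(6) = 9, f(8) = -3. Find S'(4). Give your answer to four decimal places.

4.1333

Let σ_i = S''(x_i). Step sizes h_i = 2, 2, 2; slopes of the chords Δ_i = (y_(i+1) - y_i)/h_i = 5, 3/2, -6.
  2·σ_0 + 8·σ_1 + 2·σ_2 = 6(Δ_1 - Δ_0) = -21
  2·σ_1 + 8·σ_2 + 2·σ_3 = 6(Δ_2 - Δ_1) = -45
Natural end conditions: σ_0 = σ_3 = 0.
Solving the tridiagonal system: σ_0 = 0, σ_1 = -13/10, σ_2 = -53/10, σ_3 = 0.
On [4, 6], S'(t) = b_1 + 2c_1·(t - 4) + 3d_1·(t - 4)² with b_1 = Δ_1 - h_1(2σ_1 + σ_2)/6 = 62/15, c_1 = σ_1/2 = -13/20, d_1 = (σ_2 - σ_1)/(6h_1) = -1/3. So S'(4) = 62/15.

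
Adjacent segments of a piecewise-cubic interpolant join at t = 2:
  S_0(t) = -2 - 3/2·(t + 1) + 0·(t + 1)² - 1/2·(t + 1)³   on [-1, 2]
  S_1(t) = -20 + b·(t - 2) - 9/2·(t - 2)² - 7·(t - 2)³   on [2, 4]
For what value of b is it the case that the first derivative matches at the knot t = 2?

-15

S_0'(t) = -3/2 + 0·(t + 1) - 3/2·(t + 1)², so S_0'(2) = -15. On the right, S_1'(2) = b, so b = -15.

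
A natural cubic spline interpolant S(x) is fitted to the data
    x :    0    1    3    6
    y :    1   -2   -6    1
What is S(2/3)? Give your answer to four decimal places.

-1.0088

Put M_i = S'' at the i-th knot. Here h = (1, 2, 3) and Δ = (-3, -2, 7/3), so the interior equations h_(i-1)·M_(i-1) + 2(h_(i-1)+h_i)·M_i + h_i·M_(i+1) = 6(Δ_i − Δ_(i-1)) read
  1·M_0 + 6·M_1 + 2·M_2 = 6(Δ_1 - Δ_0) = 6
  2·M_1 + 10·M_2 + 3·M_3 = 6(Δ_2 - Δ_1) = 26
Natural end conditions: M_0 = M_3 = 0.
Solving: M_0 = 0, M_1 = 1/7, M_2 = 18/7, M_3 = 0.
On [0, 1], S(x) = 1 - 127/42·x + 0·x² + 1/42·x³.
With x = 2/3: S(2/3) = -572/567.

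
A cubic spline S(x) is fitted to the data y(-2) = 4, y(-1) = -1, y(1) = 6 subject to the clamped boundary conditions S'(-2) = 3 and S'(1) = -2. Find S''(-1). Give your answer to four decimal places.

20.3333

With M_i denoting the second derivative at x_i, h_i = 1, 2, and Δ_i = (y_(i+1) − y_i)/h_i = -5, 7/2:
  1·M_0 + 6·M_1 + 2·M_2 = 6(Δ_1 - Δ_0) = 51
Clamped end conditions give two more equations: 2h_0·M_0 + h_0·M_1 = 6(Δ_0 - S'(-2)) = -48 and h_1·M_1 + 2h_1·M_2 = 6(S'(1) - Δ_1) = -33.
Forward elimination and back-substitution give M_0 = -205/6, M_1 = 61/3, M_2 = -221/12.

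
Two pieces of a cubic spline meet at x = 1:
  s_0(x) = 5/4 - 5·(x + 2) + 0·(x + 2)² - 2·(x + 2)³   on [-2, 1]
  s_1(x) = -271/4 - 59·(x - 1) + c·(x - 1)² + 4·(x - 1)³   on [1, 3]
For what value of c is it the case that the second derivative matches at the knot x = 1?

s_0''(x) = 0 - 12·(x + 2), so s_0''(1) = -36. On the right, s_1''(1) = 2c, so c = -18.

-18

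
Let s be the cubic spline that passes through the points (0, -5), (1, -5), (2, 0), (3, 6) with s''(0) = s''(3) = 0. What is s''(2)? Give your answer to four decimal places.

-0.4000

Put m_i = s'' at the i-th knot. Here h = (1, 1, 1) and Δ = (0, 5, 6), so the interior equations h_(i-1)·m_(i-1) + 2(h_(i-1)+h_i)·m_i + h_i·m_(i+1) = 6(Δ_i − Δ_(i-1)) read
  1·m_0 + 4·m_1 + 1·m_2 = 6(Δ_1 - Δ_0) = 30
  1·m_1 + 4·m_2 + 1·m_3 = 6(Δ_2 - Δ_1) = 6
Natural end conditions: m_0 = m_3 = 0.
Forward elimination and back-substitution give m_0 = 0, m_1 = 38/5, m_2 = -2/5, m_3 = 0.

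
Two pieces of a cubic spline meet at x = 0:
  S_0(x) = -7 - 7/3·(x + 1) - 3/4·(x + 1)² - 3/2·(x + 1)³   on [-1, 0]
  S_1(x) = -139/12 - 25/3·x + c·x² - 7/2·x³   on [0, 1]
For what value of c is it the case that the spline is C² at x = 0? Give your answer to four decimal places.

S_0''(x) = -3/2 - 9·(x + 1), so S_0''(0) = -21/2. On the right, S_1''(0) = 2c, so c = -21/4.

-5.2500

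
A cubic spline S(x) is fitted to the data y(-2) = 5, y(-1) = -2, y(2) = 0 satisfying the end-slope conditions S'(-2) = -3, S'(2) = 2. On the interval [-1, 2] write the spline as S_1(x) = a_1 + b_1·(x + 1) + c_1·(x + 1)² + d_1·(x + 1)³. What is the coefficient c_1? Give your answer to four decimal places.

Let m_i = S''(x_i). Step sizes h_i = 1, 3; slopes of the chords Δ_i = (y_(i+1) - y_i)/h_i = -7, 2/3.
  1·m_0 + 8·m_1 + 3·m_2 = 6(Δ_1 - Δ_0) = 46
Clamped end conditions give two more equations: 2h_0·m_0 + h_0·m_1 = 6(Δ_0 - S'(-2)) = -24 and h_1·m_1 + 2h_1·m_2 = 6(S'(2) - Δ_1) = 8.
Solving the tridiagonal system: m_0 = -33/2, m_1 = 9, m_2 = -19/6.
On [-1, 2], with S_1(x) = a_1 + b_1·(x + 1) + c_1·(x + 1)² + d_1·(x + 1)³: c_1 = m_1/2 = 9/2, d_1 = (m_2 - m_1)/(6h_1) = -73/108, b_1 = Δ_1 - h_1(2m_1 + m_2)/6 = -27/4.

4.5000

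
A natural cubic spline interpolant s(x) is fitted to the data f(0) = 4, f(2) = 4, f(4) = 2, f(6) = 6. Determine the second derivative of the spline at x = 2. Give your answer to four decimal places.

-1.4000

Write m_i for s''(x_i). With h_i = 2, 2, 2 and divided differences Δ_i = 0, -1, 2, the continuity of s' gives the tridiagonal system
  2·m_0 + 8·m_1 + 2·m_2 = 6(Δ_1 - Δ_0) = -6
  2·m_1 + 8·m_2 + 2·m_3 = 6(Δ_2 - Δ_1) = 18
Natural end conditions: m_0 = m_3 = 0.
Forward elimination and back-substitution give m_0 = 0, m_1 = -7/5, m_2 = 13/5, m_3 = 0.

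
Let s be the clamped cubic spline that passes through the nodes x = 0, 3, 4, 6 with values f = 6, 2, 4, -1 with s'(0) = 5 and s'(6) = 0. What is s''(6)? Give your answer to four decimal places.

7.9286

With m_i denoting the second derivative at x_i, h_i = 3, 1, 2, and Δ_i = (y_(i+1) − y_i)/h_i = -4/3, 2, -5/2:
  3·m_0 + 8·m_1 + 1·m_2 = 6(Δ_1 - Δ_0) = 20
  1·m_1 + 6·m_2 + 2·m_3 = 6(Δ_2 - Δ_1) = -27
Clamped end conditions give two more equations: 2h_0·m_0 + h_0·m_1 = 6(Δ_0 - s'(0)) = -38 and h_2·m_2 + 2h_2·m_3 = 6(s'(6) - Δ_2) = 15.
Forward elimination and back-substitution give m_0 = -419/42, m_1 = 51/7, m_2 = -117/14, m_3 = 111/14.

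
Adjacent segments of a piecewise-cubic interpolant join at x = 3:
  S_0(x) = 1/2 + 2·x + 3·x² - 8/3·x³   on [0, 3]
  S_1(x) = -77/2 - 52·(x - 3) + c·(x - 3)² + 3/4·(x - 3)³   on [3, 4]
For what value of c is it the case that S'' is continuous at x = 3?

S_0''(x) = 6 - 16·x, so S_0''(3) = -42. On the right, S_1''(3) = 2c, so c = -21.

-21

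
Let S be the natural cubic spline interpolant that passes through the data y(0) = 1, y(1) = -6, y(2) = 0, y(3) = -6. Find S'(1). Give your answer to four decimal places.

1.5333

Put M_i = S'' at the i-th knot. Here h = (1, 1, 1) and Δ = (-7, 6, -6), so the interior equations h_(i-1)·M_(i-1) + 2(h_(i-1)+h_i)·M_i + h_i·M_(i+1) = 6(Δ_i − Δ_(i-1)) read
  1·M_0 + 4·M_1 + 1·M_2 = 6(Δ_1 - Δ_0) = 78
  1·M_1 + 4·M_2 + 1·M_3 = 6(Δ_2 - Δ_1) = -72
Natural end conditions: M_0 = M_3 = 0.
Solving the tridiagonal system: M_0 = 0, M_1 = 128/5, M_2 = -122/5, M_3 = 0.
On [1, 2], S'(x) = b_1 + 2c_1·(x - 1) + 3d_1·(x - 1)² with b_1 = Δ_1 - h_1(2M_1 + M_2)/6 = 23/15, c_1 = M_1/2 = 64/5, d_1 = (M_2 - M_1)/(6h_1) = -25/3. So S'(1) = 23/15.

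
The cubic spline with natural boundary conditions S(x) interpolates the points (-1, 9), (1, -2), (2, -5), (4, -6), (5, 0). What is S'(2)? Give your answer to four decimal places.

Put m_i = S'' at the i-th knot. Here h = (2, 1, 2, 1) and Δ = (-11/2, -3, -1/2, 6), so the interior equations h_(i-1)·m_(i-1) + 2(h_(i-1)+h_i)·m_i + h_i·m_(i+1) = 6(Δ_i − Δ_(i-1)) read
  2·m_0 + 6·m_1 + 1·m_2 = 6(Δ_1 - Δ_0) = 15
  1·m_1 + 6·m_2 + 2·m_3 = 6(Δ_2 - Δ_1) = 15
  2·m_2 + 6·m_3 + 1·m_4 = 6(Δ_3 - Δ_2) = 39
Natural end conditions: m_0 = m_4 = 0.
Solving the tridiagonal system: m_0 = 0, m_1 = 78/31, m_2 = -3/31, m_3 = 405/62, m_4 = 0.
On [2, 4], S'(x) = b_2 + 2c_2·(x - 2) + 3d_2·(x - 2)² with b_2 = Δ_2 - h_2(2m_2 + m_3)/6 = -81/31, c_2 = m_2/2 = -3/62, d_2 = (m_3 - m_2)/(6h_2) = 137/248. So S'(2) = -81/31.

-2.6129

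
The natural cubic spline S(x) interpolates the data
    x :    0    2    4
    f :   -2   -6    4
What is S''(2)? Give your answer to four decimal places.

Put m_i = S'' at the i-th knot. Here h = (2, 2) and Δ = (-2, 5), so the interior equations h_(i-1)·m_(i-1) + 2(h_(i-1)+h_i)·m_i + h_i·m_(i+1) = 6(Δ_i − Δ_(i-1)) read
  2·m_0 + 8·m_1 + 2·m_2 = 6(Δ_1 - Δ_0) = 42
Natural end conditions: m_0 = m_2 = 0.
Solving the tridiagonal system: m_0 = 0, m_1 = 21/4, m_2 = 0.

5.2500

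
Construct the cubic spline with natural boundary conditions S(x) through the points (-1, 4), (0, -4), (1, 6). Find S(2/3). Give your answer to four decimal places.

1.3333

With M_i denoting the second derivative at x_i, h_i = 1, 1, and Δ_i = (y_(i+1) − y_i)/h_i = -8, 10:
  1·M_0 + 4·M_1 + 1·M_2 = 6(Δ_1 - Δ_0) = 108
Natural end conditions: M_0 = M_2 = 0.
Hence M_0 = 0, M_1 = 27, M_2 = 0.
On [0, 1], S(x) = -4 + 1·x + 27/2·x² - 9/2·x³.
With x = 2/3: S(2/3) = 4/3.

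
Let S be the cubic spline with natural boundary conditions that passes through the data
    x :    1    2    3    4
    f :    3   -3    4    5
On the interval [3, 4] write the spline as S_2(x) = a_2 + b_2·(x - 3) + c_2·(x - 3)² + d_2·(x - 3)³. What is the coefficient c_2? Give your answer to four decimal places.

-7.4000

Write σ_i for S''(x_i). With h_i = 1, 1, 1 and divided differences Δ_i = -6, 7, 1, the continuity of S' gives the tridiagonal system
  1·σ_0 + 4·σ_1 + 1·σ_2 = 6(Δ_1 - Δ_0) = 78
  1·σ_1 + 4·σ_2 + 1·σ_3 = 6(Δ_2 - Δ_1) = -36
Natural end conditions: σ_0 = σ_3 = 0.
Solving: σ_0 = 0, σ_1 = 116/5, σ_2 = -74/5, σ_3 = 0.
On [3, 4], with S_2(x) = a_2 + b_2·(x - 3) + c_2·(x - 3)² + d_2·(x - 3)³: c_2 = σ_2/2 = -37/5, d_2 = (σ_3 - σ_2)/(6h_2) = 37/15, b_2 = Δ_2 - h_2(2σ_2 + σ_3)/6 = 89/15.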